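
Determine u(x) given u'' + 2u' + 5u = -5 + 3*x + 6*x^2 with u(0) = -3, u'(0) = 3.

Characteristic equation r² + 2r + 5 = 0 has discriminant (2)² - 4·(5) = -16 < 0, so r = -1 ± 2i.
Hence u_h = C1*cos(2*x)*exp(-x) + C2*exp(-x)*sin(2*x).
For the particular solution try u_p = A0 + A1*x + A2*x^2. Substituting and matching coefficients of each power of x gives A0 = -167/125, A1 = -9/25, A2 = 6/5, so u_p = -167/125 - 9*x/25 + 6*x^2/5.
General solution: u = -167/125 - 9*x/25 + 6*x^2/5 + C1*cos(2*x)*exp(-x) + C2*exp(-x)*sin(2*x).
Apply the initial conditions: u(0) = -167/125 + C1 = -3 and u'(0) = -9/25 - C1 + 2*C2 = 3. Solving gives C1 = -208/125, C2 = 106/125.

u = -167/125 - 9*x/25 + 6*x**2/5 - 208*cos(2*x)*exp(-x)/125 + 106*exp(-x)*sin(2*x)/125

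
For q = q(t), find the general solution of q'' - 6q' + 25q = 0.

Characteristic equation r² - 6r + 25 = 0 has discriminant (-6)² - 4·(25) = -64 < 0, so r = 3 ± 4i.
Hence q_h = C1*cos(4*t)*exp(3*t) + C2*exp(3*t)*sin(4*t).

q = C1*cos(4*t)*exp(3*t) + C2*exp(3*t)*sin(4*t)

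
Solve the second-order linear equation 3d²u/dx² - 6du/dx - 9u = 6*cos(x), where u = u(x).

Divide through by 3: u'' - 2u' - 3u = 2*cos(x).
Characteristic equation r² - 2r - 3 = 0 factors as (r - 3)(r + 1) = 0, so r = 3, -1.
Hence u_h = C1*exp(3*x) + C2*exp(-x).
Try u_p = A*cos(x) + B*sin(x). Substituting and equating the coefficients of cos(x) and sin(x) gives A = -2/5, B = -1/5, so u_p = -2*cos(x)/5 - sin(x)/5.

u = -2*cos(x)/5 - sin(x)/5 + C1*exp(3*x) + C2*exp(-x)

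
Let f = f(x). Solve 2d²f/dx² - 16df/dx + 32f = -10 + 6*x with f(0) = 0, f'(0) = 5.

f = -7/32 + 3*x/16 + 7*exp(4*x)/32 + 63*x*exp(4*x)/16

Divide through by 2: f'' - 8f' + 16f = -5 + 3*x.
Characteristic equation r² - 8r + 16 = 0 has discriminant (-8)² - 4·(16) = 0, so r = 4 is a repeated root.
Hence f_h = (C1 + C2*x)*exp(4*x).
For the particular solution try f_p = A0 + A1*x. Substituting and matching coefficients of each power of x gives A0 = -7/32, A1 = 3/16, so f_p = -7/32 + 3*x/16.
General solution: f = -7/32 + 3*x/16 + C1*exp(4*x) + C2*x*exp(4*x).
Apply the initial conditions: f(0) = -7/32 + C1 = 0 and f'(0) = 3/16 + C2 + 4*C1 = 5. Solving gives C1 = 7/32, C2 = 63/16.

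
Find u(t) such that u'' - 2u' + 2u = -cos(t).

u = -cos(t)/5 + 2*sin(t)/5 + C1*cos(t)*exp(t) + C2*exp(t)*sin(t)

Characteristic equation r² - 2r + 2 = 0 has discriminant (-2)² - 4·(2) = -4 < 0, so r = 1 ± i.
Hence u_h = C1*cos(t)*exp(t) + C2*exp(t)*sin(t).
Try u_p = A*cos(t) + B*sin(t). Substituting and equating the coefficients of cos(t) and sin(t) gives A = -1/5, B = 2/5, so u_p = -cos(t)/5 + 2*sin(t)/5.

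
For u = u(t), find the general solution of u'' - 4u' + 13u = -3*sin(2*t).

Characteristic equation r² - 4r + 13 = 0 has discriminant (-4)² - 4·(13) = -36 < 0, so r = 2 ± 3i.
Hence u_h = C1*cos(3*t)*exp(2*t) + C2*exp(2*t)*sin(3*t).
Try u_p = A*cos(2*t) + B*sin(2*t). Substituting and equating the coefficients of cos(2t) and sin(2t) gives A = -24/145, B = -27/145, so u_p = -27*sin(2*t)/145 - 24*cos(2*t)/145.

u = -27*sin(2*t)/145 - 24*cos(2*t)/145 + C1*cos(3*t)*exp(2*t) + C2*exp(2*t)*sin(3*t)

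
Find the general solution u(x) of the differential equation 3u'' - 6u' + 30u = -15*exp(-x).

u = -5*exp(-x)/13 + C1*cos(3*x)*exp(x) + C2*exp(x)*sin(3*x)

Divide through by 3: u'' - 2u' + 10u = -5*exp(-x).
Characteristic equation r² - 2r + 10 = 0 has discriminant (-2)² - 4·(10) = -36 < 0, so r = 1 ± 3i.
Hence u_h = C1*cos(3*x)*exp(x) + C2*exp(x)*sin(3*x).
Try u_p = A*exp(-x). Substituting into the equation and dividing by exp(-x) gives A = -5/13, so u_p = -5*exp(-x)/13.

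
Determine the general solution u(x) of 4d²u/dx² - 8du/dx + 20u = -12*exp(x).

Divide through by 4: u'' - 2u' + 5u = -3*exp(x).
Characteristic equation r² - 2r + 5 = 0 has discriminant (-2)² - 4·(5) = -16 < 0, so r = 1 ± 2i.
Hence u_h = C1*cos(2*x)*exp(x) + C2*exp(x)*sin(2*x).
Try u_p = A*exp(x). Substituting into the equation and dividing by exp(x) gives A = -3/4, so u_p = -3*exp(x)/4.

u = -3*exp(x)/4 + C1*cos(2*x)*exp(x) + C2*exp(x)*sin(2*x)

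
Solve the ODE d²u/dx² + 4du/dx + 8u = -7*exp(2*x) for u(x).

Characteristic equation r² + 4r + 8 = 0 has discriminant (4)² - 4·(8) = -16 < 0, so r = -2 ± 2i.
Hence u_h = C1*cos(2*x)*exp(-2*x) + C2*exp(-2*x)*sin(2*x).
Try u_p = A*exp(2*x). Substituting into the equation and dividing by exp(2*x) gives A = -7/20, so u_p = -7*exp(2*x)/20.

u = -7*exp(2*x)/20 + C1*cos(2*x)*exp(-2*x) + C2*exp(-2*x)*sin(2*x)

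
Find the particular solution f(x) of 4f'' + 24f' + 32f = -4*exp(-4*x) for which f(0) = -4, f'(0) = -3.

Divide through by 4: f'' + 6f' + 8f = -exp(-4*x).
Characteristic equation r² + 6r + 8 = 0 factors as (r + 2)(r + 4) = 0, so r = -2, -4.
Hence f_h = C1*exp(-2*x) + C2*exp(-4*x).
Since exp(-4*x) solves the homogeneous equation (r = -4 is a root of multiplicity 1), multiply the trial by x. Try f_p = A*x*exp(-4*x). Substituting into the equation and dividing by exp(-4*x) gives A = 1/2, so f_p = x*exp(-4*x)/2.
General solution: f = C1*exp(-2*x) + C2*exp(-4*x) + x*exp(-4*x)/2.
Apply the initial conditions: f(0) = C1 + C2 = -4 and f'(0) = 1/2 - 4*C2 - 2*C1 = -3. Solving gives C1 = -39/4, C2 = 23/4.

f = -39*exp(-2*x)/4 + 23*exp(-4*x)/4 + x*exp(-4*x)/2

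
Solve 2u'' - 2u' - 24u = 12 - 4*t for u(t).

u = -37/72 + t/6 + C1*exp(-3*t) + C2*exp(4*t)

Divide through by 2: u'' - u' - 12u = 6 - 2*t.
Characteristic equation r² - r - 12 = 0 factors as (r + 3)(r - 4) = 0, so r = -3, 4.
Hence u_h = C1*exp(-3*t) + C2*exp(4*t).
For the particular solution try u_p = A0 + A1*t. Substituting and matching coefficients of each power of t gives A0 = -37/72, A1 = 1/6, so u_p = -37/72 + t/6.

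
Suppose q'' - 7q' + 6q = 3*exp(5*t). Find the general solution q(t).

Characteristic equation r² - 7r + 6 = 0 factors as (r - 6)(r - 1) = 0, so r = 6, 1.
Hence q_h = C1*exp(6*t) + C2*exp(t).
Try q_p = A*exp(5*t). Substituting into the equation and dividing by exp(5*t) gives A = -3/4, so q_p = -3*exp(5*t)/4.

q = -3*exp(5*t)/4 + C1*exp(6*t) + C2*exp(t)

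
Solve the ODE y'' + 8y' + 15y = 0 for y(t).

Characteristic equation r² + 8r + 15 = 0 factors as (r + 5)(r + 3) = 0, so r = -5, -3.
Hence y_h = C1*exp(-5*t) + C2*exp(-3*t).

y = C1*exp(-5*t) + C2*exp(-3*t)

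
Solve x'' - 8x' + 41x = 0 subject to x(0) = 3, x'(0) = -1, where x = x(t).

Characteristic equation r² - 8r + 41 = 0 has discriminant (-8)² - 4·(41) = -100 < 0, so r = 4 ± 5i.
Hence x_h = C1*cos(5*t)*exp(4*t) + C2*exp(4*t)*sin(5*t).
Apply the initial conditions: x(0) = C1 = 3 and x'(0) = 4*C1 + 5*C2 = -1. Solving gives C1 = 3, C2 = -13/5.

x = 3*cos(5*t)*exp(4*t) - 13*exp(4*t)*sin(5*t)/5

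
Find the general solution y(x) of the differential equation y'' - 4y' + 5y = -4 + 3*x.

y = -8/25 + 3*x/5 + C1*cos(x)*exp(2*x) + C2*exp(2*x)*sin(x)

Characteristic equation r² - 4r + 5 = 0 has discriminant (-4)² - 4·(5) = -4 < 0, so r = 2 ± i.
Hence y_h = C1*cos(x)*exp(2*x) + C2*exp(2*x)*sin(x).
For the particular solution try y_p = A0 + A1*x. Substituting and matching coefficients of each power of x gives A0 = -8/25, A1 = 3/5, so y_p = -8/25 + 3*x/5.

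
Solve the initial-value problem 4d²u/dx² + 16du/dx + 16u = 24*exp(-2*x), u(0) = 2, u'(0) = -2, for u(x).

u = 2*exp(-2*x) + 2*x*exp(-2*x) + 3*x**2*exp(-2*x)

Divide through by 4: u'' + 4u' + 4u = 6*exp(-2*x).
Characteristic equation r² + 4r + 4 = 0 has discriminant (4)² - 4·(4) = 0, so r = -2 is a repeated root.
Hence u_h = (C1 + C2*x)*exp(-2*x).
Since exp(-2*x) solves the homogeneous equation (r = -2 is a root of multiplicity 2), multiply the trial by x^2. Try u_p = A*x^2*exp(-2*x). Substituting into the equation and dividing by exp(-2*x) gives A = 3, so u_p = 3*x^2*exp(-2*x).
General solution: u = C1*exp(-2*x) + 3*x^2*exp(-2*x) + C2*x*exp(-2*x).
Apply the initial conditions: u(0) = C1 = 2 and u'(0) = C2 - 2*C1 = -2. Solving gives C1 = 2, C2 = 2.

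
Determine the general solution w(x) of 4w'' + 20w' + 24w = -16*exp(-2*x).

w = C1*exp(-2*x) + C2*exp(-3*x) - 4*x*exp(-2*x)

Divide through by 4: w'' + 5w' + 6w = -4*exp(-2*x).
Characteristic equation r² + 5r + 6 = 0 factors as (r + 2)(r + 3) = 0, so r = -2, -3.
Hence w_h = C1*exp(-2*x) + C2*exp(-3*x).
Since exp(-2*x) solves the homogeneous equation (r = -2 is a root of multiplicity 1), multiply the trial by x. Try w_p = A*x*exp(-2*x). Substituting into the equation and dividing by exp(-2*x) gives A = -4, so w_p = -4*x*exp(-2*x).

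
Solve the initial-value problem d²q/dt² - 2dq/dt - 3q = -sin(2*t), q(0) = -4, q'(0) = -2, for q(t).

Characteristic equation r² - 2r - 3 = 0 factors as (r + 1)(r - 3) = 0, so r = -1, 3.
Hence q_h = C1*exp(-t) + C2*exp(3*t).
Try q_p = A*cos(2*t) + B*sin(2*t). Substituting and equating the coefficients of cos(2t) and sin(2t) gives A = -4/65, B = 7/65, so q_p = -4*cos(2*t)/65 + 7*sin(2*t)/65.
General solution: q = -4*cos(2*t)/65 + 7*sin(2*t)/65 + C1*exp(-t) + C2*exp(3*t).
Apply the initial conditions: q(0) = -4/65 + C1 + C2 = -4 and q'(0) = 14/65 - C1 + 3*C2 = -2. Solving gives C1 = -12/5, C2 = -20/13.

q = -20*exp(3*t)/13 - 12*exp(-t)/5 - 4*cos(2*t)/65 + 7*sin(2*t)/65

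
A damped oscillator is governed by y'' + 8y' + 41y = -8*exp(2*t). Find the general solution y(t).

y = -8*exp(2*t)/61 + C1*cos(5*t)*exp(-4*t) + C2*exp(-4*t)*sin(5*t)

Characteristic equation r² + 8r + 41 = 0 has discriminant (8)² - 4·(41) = -100 < 0, so r = -4 ± 5i.
Hence y_h = C1*cos(5*t)*exp(-4*t) + C2*exp(-4*t)*sin(5*t).
Try y_p = A*exp(2*t). Substituting into the equation and dividing by exp(2*t) gives A = -8/61, so y_p = -8*exp(2*t)/61.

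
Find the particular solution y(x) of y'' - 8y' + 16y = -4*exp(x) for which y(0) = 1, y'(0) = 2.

y = -4*exp(x)/9 + 13*exp(4*x)/9 - 10*x*exp(4*x)/3

Characteristic equation r² - 8r + 16 = 0 has discriminant (-8)² - 4·(16) = 0, so r = 4 is a repeated root.
Hence y_h = (C1 + C2*x)*exp(4*x).
Try y_p = A*exp(x). Substituting into the equation and dividing by exp(x) gives A = -4/9, so y_p = -4*exp(x)/9.
General solution: y = -4*exp(x)/9 + C1*exp(4*x) + C2*x*exp(4*x).
Apply the initial conditions: y(0) = -4/9 + C1 = 1 and y'(0) = -4/9 + C2 + 4*C1 = 2. Solving gives C1 = 13/9, C2 = -10/3.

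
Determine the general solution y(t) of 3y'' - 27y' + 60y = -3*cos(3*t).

y = -11*cos(3*t)/850 + 27*sin(3*t)/850 + C1*exp(4*t) + C2*exp(5*t)

Divide through by 3: y'' - 9y' + 20y = -cos(3*t).
Characteristic equation r² - 9r + 20 = 0 factors as (r - 4)(r - 5) = 0, so r = 4, 5.
Hence y_h = C1*exp(4*t) + C2*exp(5*t).
Try y_p = A*cos(3*t) + B*sin(3*t). Substituting and equating the coefficients of cos(3t) and sin(3t) gives A = -11/850, B = 27/850, so y_p = -11*cos(3*t)/850 + 27*sin(3*t)/850.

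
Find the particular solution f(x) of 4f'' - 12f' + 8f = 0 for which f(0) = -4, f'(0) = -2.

Divide through by 4: f'' - 3f' + 2f = 0.
Characteristic equation r² - 3r + 2 = 0 factors as (r - 2)(r - 1) = 0, so r = 2, 1.
Hence f_h = C1*exp(2*x) + C2*exp(x).
Apply the initial conditions: f(0) = C1 + C2 = -4 and f'(0) = C2 + 2*C1 = -2. Solving gives C1 = 2, C2 = -6.

f = -6*exp(x) + 2*exp(2*x)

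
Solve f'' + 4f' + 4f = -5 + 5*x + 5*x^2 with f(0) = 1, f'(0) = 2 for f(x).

Characteristic equation r² + 4r + 4 = 0 has discriminant (4)² - 4·(4) = 0, so r = -2 is a repeated root.
Hence f_h = (C1 + C2*x)*exp(-2*x).
For the particular solution try f_p = A0 + A1*x + A2*x^2. Substituting and matching coefficients of each power of x gives A0 = -5/8, A1 = -5/4, A2 = 5/4, so f_p = -5/8 - 5*x/4 + 5*x^2/4.
General solution: f = -5/8 - 5*x/4 + 5*x^2/4 + C1*exp(-2*x) + C2*x*exp(-2*x).
Apply the initial conditions: f(0) = -5/8 + C1 = 1 and f'(0) = -5/4 + C2 - 2*C1 = 2. Solving gives C1 = 13/8, C2 = 13/2.

f = -5/8 - 5*x/4 + 5*x**2/4 + 13*exp(-2*x)/8 + 13*x*exp(-2*x)/2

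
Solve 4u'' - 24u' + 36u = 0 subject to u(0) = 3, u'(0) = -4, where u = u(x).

u = 3*exp(3*x) - 13*x*exp(3*x)

Divide through by 4: u'' - 6u' + 9u = 0.
Characteristic equation r² - 6r + 9 = 0 has discriminant (-6)² - 4·(9) = 0, so r = 3 is a repeated root.
Hence u_h = (C1 + C2*x)*exp(3*x).
Apply the initial conditions: u(0) = C1 = 3 and u'(0) = C2 + 3*C1 = -4. Solving gives C1 = 3, C2 = -13.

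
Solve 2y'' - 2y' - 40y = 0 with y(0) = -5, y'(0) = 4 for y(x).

y = -29*exp(-4*x)/9 - 16*exp(5*x)/9

Divide through by 2: y'' - y' - 20y = 0.
Characteristic equation r² - r - 20 = 0 factors as (r + 4)(r - 5) = 0, so r = -4, 5.
Hence y_h = C1*exp(-4*x) + C2*exp(5*x).
Apply the initial conditions: y(0) = C1 + C2 = -5 and y'(0) = -4*C1 + 5*C2 = 4. Solving gives C1 = -29/9, C2 = -16/9.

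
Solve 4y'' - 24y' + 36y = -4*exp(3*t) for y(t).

Divide through by 4: y'' - 6y' + 9y = -exp(3*t).
Characteristic equation r² - 6r + 9 = 0 has discriminant (-6)² - 4·(9) = 0, so r = 3 is a repeated root.
Hence y_h = (C1 + C2*t)*exp(3*t).
Since exp(3*t) solves the homogeneous equation (r = 3 is a root of multiplicity 2), multiply the trial by t^2. Try y_p = A*t^2*exp(3*t). Substituting into the equation and dividing by exp(3*t) gives A = -1/2, so y_p = -t^2*exp(3*t)/2.

y = C1*exp(3*t) - t**2*exp(3*t)/2 + C2*t*exp(3*t)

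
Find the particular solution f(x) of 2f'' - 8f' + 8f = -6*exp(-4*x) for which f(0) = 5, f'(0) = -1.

Divide through by 2: f'' - 4f' + 4f = -3*exp(-4*x).
Characteristic equation r² - 4r + 4 = 0 has discriminant (-4)² - 4·(4) = 0, so r = 2 is a repeated root.
Hence f_h = (C1 + C2*x)*exp(2*x).
Try f_p = A*exp(-4*x). Substituting into the equation and dividing by exp(-4*x) gives A = -1/12, so f_p = -exp(-4*x)/12.
General solution: f = -exp(-4*x)/12 + C1*exp(2*x) + C2*x*exp(2*x).
Apply the initial conditions: f(0) = -1/12 + C1 = 5 and f'(0) = 1/3 + C2 + 2*C1 = -1. Solving gives C1 = 61/12, C2 = -23/2.

f = -exp(-4*x)/12 + 61*exp(2*x)/12 - 23*x*exp(2*x)/2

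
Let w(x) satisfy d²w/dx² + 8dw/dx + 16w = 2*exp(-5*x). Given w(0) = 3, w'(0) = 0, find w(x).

Characteristic equation r² + 8r + 16 = 0 has discriminant (8)² - 4·(16) = 0, so r = -4 is a repeated root.
Hence w_h = (C1 + C2*x)*exp(-4*x).
Try w_p = A*exp(-5*x). Substituting into the equation and dividing by exp(-5*x) gives A = 2, so w_p = 2*exp(-5*x).
General solution: w = 2*exp(-5*x) + C1*exp(-4*x) + C2*x*exp(-4*x).
Apply the initial conditions: w(0) = 2 + C1 = 3 and w'(0) = -10 + C2 - 4*C1 = 0. Solving gives C1 = 1, C2 = 14.

w = 2*exp(-5*x) + 14*x*exp(-4*x) + exp(-4*x)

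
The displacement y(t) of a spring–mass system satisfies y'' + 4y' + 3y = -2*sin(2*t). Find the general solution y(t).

Characteristic equation r² + 4r + 3 = 0 factors as (r + 1)(r + 3) = 0, so r = -1, -3.
Hence y_h = C1*exp(-t) + C2*exp(-3*t).
Try y_p = A*cos(2*t) + B*sin(2*t). Substituting and equating the coefficients of cos(2t) and sin(2t) gives A = 16/65, B = 2/65, so y_p = 2*sin(2*t)/65 + 16*cos(2*t)/65.

y = 2*sin(2*t)/65 + 16*cos(2*t)/65 + C1*exp(-t) + C2*exp(-3*t)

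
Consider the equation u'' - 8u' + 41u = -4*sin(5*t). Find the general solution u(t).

Characteristic equation r² - 8r + 41 = 0 has discriminant (-8)² - 4·(41) = -100 < 0, so r = 4 ± 5i.
Hence u_h = C1*cos(5*t)*exp(4*t) + C2*exp(4*t)*sin(5*t).
Try u_p = A*cos(5*t) + B*sin(5*t). Substituting and equating the coefficients of cos(5t) and sin(5t) gives A = -5/58, B = -1/29, so u_p = -5*cos(5*t)/58 - sin(5*t)/29.

u = -5*cos(5*t)/58 - sin(5*t)/29 + C1*cos(5*t)*exp(4*t) + C2*exp(4*t)*sin(5*t)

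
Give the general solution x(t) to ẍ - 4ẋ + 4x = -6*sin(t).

x = -24*cos(t)/25 - 18*sin(t)/25 + C1*exp(2*t) + C2*t*exp(2*t)

Characteristic equation r² - 4r + 4 = 0 has discriminant (-4)² - 4·(4) = 0, so r = 2 is a repeated root.
Hence x_h = (C1 + C2*t)*exp(2*t).
Try x_p = A*cos(t) + B*sin(t). Substituting and equating the coefficients of cos(t) and sin(t) gives A = -24/25, B = -18/25, so x_p = -24*cos(t)/25 - 18*sin(t)/25.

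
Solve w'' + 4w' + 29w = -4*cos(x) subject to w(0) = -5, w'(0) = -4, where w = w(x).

Characteristic equation r² + 4r + 29 = 0 has discriminant (4)² - 4·(29) = -100 < 0, so r = -2 ± 5i.
Hence w_h = C1*cos(5*x)*exp(-2*x) + C2*exp(-2*x)*sin(5*x).
Try w_p = A*cos(x) + B*sin(x). Substituting and equating the coefficients of cos(x) and sin(x) gives A = -7/50, B = -1/50, so w_p = -7*cos(x)/50 - sin(x)/50.
General solution: w = -7*cos(x)/50 - sin(x)/50 + C1*cos(5*x)*exp(-2*x) + C2*exp(-2*x)*sin(5*x).
Apply the initial conditions: w(0) = -7/50 + C1 = -5 and w'(0) = -1/50 - 2*C1 + 5*C2 = -4. Solving gives C1 = -243/50, C2 = -137/50.

w = -7*cos(x)/50 - sin(x)/50 - 243*cos(5*x)*exp(-2*x)/50 - 137*exp(-2*x)*sin(5*x)/50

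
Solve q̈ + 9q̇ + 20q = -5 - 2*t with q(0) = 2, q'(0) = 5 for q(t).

Characteristic equation r² + 9r + 20 = 0 factors as (r + 5)(r + 4) = 0, so r = -5, -4.
Hence q_h = C1*exp(-5*t) + C2*exp(-4*t).
For the particular solution try q_p = A0 + A1*t. Substituting and matching coefficients of each power of t gives A0 = -41/200, A1 = -1/10, so q_p = -41/200 - t/10.
General solution: q = -41/200 - t/10 + C1*exp(-5*t) + C2*exp(-4*t).
Apply the initial conditions: q(0) = -41/200 + C1 + C2 = 2 and q'(0) = -1/10 - 5*C1 - 4*C2 = 5. Solving gives C1 = -348/25, C2 = 129/8.

q = -41/200 - 348*exp(-5*t)/25 - t/10 + 129*exp(-4*t)/8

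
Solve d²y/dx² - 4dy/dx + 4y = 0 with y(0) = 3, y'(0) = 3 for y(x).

y = 3*exp(2*x) - 3*x*exp(2*x)

Characteristic equation r² - 4r + 4 = 0 has discriminant (-4)² - 4·(4) = 0, so r = 2 is a repeated root.
Hence y_h = (C1 + C2*x)*exp(2*x).
Apply the initial conditions: y(0) = C1 = 3 and y'(0) = C2 + 2*C1 = 3. Solving gives C1 = 3, C2 = -3.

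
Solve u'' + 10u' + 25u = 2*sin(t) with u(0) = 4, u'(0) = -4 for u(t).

Characteristic equation r² + 10r + 25 = 0 has discriminant (10)² - 4·(25) = 0, so r = -5 is a repeated root.
Hence u_h = (C1 + C2*t)*exp(-5*t).
Try u_p = A*cos(t) + B*sin(t). Substituting and equating the coefficients of cos(t) and sin(t) gives A = -5/169, B = 12/169, so u_p = -5*cos(t)/169 + 12*sin(t)/169.
General solution: u = -5*cos(t)/169 + 12*sin(t)/169 + C1*exp(-5*t) + C2*t*exp(-5*t).
Apply the initial conditions: u(0) = -5/169 + C1 = 4 and u'(0) = 12/169 + C2 - 5*C1 = -4. Solving gives C1 = 681/169, C2 = 209/13.

u = -5*cos(t)/169 + 12*sin(t)/169 + 681*exp(-5*t)/169 + 209*t*exp(-5*t)/13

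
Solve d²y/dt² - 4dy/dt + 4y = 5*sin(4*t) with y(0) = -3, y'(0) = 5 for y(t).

y = -16*exp(2*t)/5 - 3*sin(4*t)/20 + cos(4*t)/5 + 12*t*exp(2*t)

Characteristic equation r² - 4r + 4 = 0 has discriminant (-4)² - 4·(4) = 0, so r = 2 is a repeated root.
Hence y_h = (C1 + C2*t)*exp(2*t).
Try y_p = A*cos(4*t) + B*sin(4*t). Substituting and equating the coefficients of cos(4t) and sin(4t) gives A = 1/5, B = -3/20, so y_p = -3*sin(4*t)/20 + cos(4*t)/5.
General solution: y = -3*sin(4*t)/20 + cos(4*t)/5 + C1*exp(2*t) + C2*t*exp(2*t).
Apply the initial conditions: y(0) = 1/5 + C1 = -3 and y'(0) = -3/5 + C2 + 2*C1 = 5. Solving gives C1 = -16/5, C2 = 12.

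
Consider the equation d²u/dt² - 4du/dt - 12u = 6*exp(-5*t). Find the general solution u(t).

Characteristic equation r² - 4r - 12 = 0 factors as (r - 6)(r + 2) = 0, so r = 6, -2.
Hence u_h = C1*exp(6*t) + C2*exp(-2*t).
Try u_p = A*exp(-5*t). Substituting into the equation and dividing by exp(-5*t) gives A = 2/11, so u_p = 2*exp(-5*t)/11.

u = 2*exp(-5*t)/11 + C1*exp(6*t) + C2*exp(-2*t)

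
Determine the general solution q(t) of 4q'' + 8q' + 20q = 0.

Divide through by 4: q'' + 2q' + 5q = 0.
Characteristic equation r² + 2r + 5 = 0 has discriminant (2)² - 4·(5) = -16 < 0, so r = -1 ± 2i.
Hence q_h = C1*cos(2*t)*exp(-t) + C2*exp(-t)*sin(2*t).

q = C1*cos(2*t)*exp(-t) + C2*exp(-t)*sin(2*t)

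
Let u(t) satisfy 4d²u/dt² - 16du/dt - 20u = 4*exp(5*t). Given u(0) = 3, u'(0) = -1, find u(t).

u = 11*exp(5*t)/36 + 97*exp(-t)/36 + t*exp(5*t)/6

Divide through by 4: u'' - 4u' - 5u = exp(5*t).
Characteristic equation r² - 4r - 5 = 0 factors as (r + 1)(r - 5) = 0, so r = -1, 5.
Hence u_h = C1*exp(-t) + C2*exp(5*t).
Since exp(5*t) solves the homogeneous equation (r = 5 is a root of multiplicity 1), multiply the trial by t. Try u_p = A*t*exp(5*t). Substituting into the equation and dividing by exp(5*t) gives A = 1/6, so u_p = t*exp(5*t)/6.
General solution: u = C1*exp(-t) + C2*exp(5*t) + t*exp(5*t)/6.
Apply the initial conditions: u(0) = C1 + C2 = 3 and u'(0) = 1/6 - C1 + 5*C2 = -1. Solving gives C1 = 97/36, C2 = 11/36.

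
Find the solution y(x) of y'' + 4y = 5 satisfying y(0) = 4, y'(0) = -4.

Characteristic equation r² + 4 = 0 has discriminant (0)² - 4·(4) = -16 < 0, so r = ± 2i.
Hence y_h = C1*cos(2*x) + C2*sin(2*x).
For the particular solution try y_p = A0. Substituting and matching coefficients of each power of x gives A0 = 5/4, so y_p = 5/4.
General solution: y = 5/4 + C1*cos(2*x) + C2*sin(2*x).
Apply the initial conditions: y(0) = 5/4 + C1 = 4 and y'(0) = 2*C2 = -4. Solving gives C1 = 11/4, C2 = -2.

y = 5/4 - 2*sin(2*x) + 11*cos(2*x)/4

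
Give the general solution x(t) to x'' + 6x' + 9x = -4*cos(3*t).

Characteristic equation r² + 6r + 9 = 0 has discriminant (6)² - 4·(9) = 0, so r = -3 is a repeated root.
Hence x_h = (C1 + C2*t)*exp(-3*t).
Try x_p = A*cos(3*t) + B*sin(3*t). Substituting and equating the coefficients of cos(3t) and sin(3t) gives A = 0, B = -2/9, so x_p = -2*sin(3*t)/9.

x = -2*sin(3*t)/9 + C1*exp(-3*t) + C2*t*exp(-3*t)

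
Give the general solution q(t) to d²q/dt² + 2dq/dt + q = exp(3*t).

q = exp(3*t)/16 + C1*exp(-t) + C2*t*exp(-t)

Characteristic equation r² + 2r + 1 = 0 has discriminant (2)² - 4·(1) = 0, so r = -1 is a repeated root.
Hence q_h = (C1 + C2*t)*exp(-t).
Try q_p = A*exp(3*t). Substituting into the equation and dividing by exp(3*t) gives A = 1/16, so q_p = exp(3*t)/16.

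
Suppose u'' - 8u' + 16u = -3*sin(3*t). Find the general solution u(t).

Characteristic equation r² - 8r + 16 = 0 has discriminant (-8)² - 4·(16) = 0, so r = 4 is a repeated root.
Hence u_h = (C1 + C2*t)*exp(4*t).
Try u_p = A*cos(3*t) + B*sin(3*t). Substituting and equating the coefficients of cos(3t) and sin(3t) gives A = -72/625, B = -21/625, so u_p = -72*cos(3*t)/625 - 21*sin(3*t)/625.

u = -72*cos(3*t)/625 - 21*sin(3*t)/625 + C1*exp(4*t) + C2*t*exp(4*t)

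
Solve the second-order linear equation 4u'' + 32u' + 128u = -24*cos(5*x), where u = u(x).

u = -240*sin(5*x)/1649 - 42*cos(5*x)/1649 + C1*cos(4*x)*exp(-4*x) + C2*exp(-4*x)*sin(4*x)

Divide through by 4: u'' + 8u' + 32u = -6*cos(5*x).
Characteristic equation r² + 8r + 32 = 0 has discriminant (8)² - 4·(32) = -64 < 0, so r = -4 ± 4i.
Hence u_h = C1*cos(4*x)*exp(-4*x) + C2*exp(-4*x)*sin(4*x).
Try u_p = A*cos(5*x) + B*sin(5*x). Substituting and equating the coefficients of cos(5x) and sin(5x) gives A = -42/1649, B = -240/1649, so u_p = -240*sin(5*x)/1649 - 42*cos(5*x)/1649.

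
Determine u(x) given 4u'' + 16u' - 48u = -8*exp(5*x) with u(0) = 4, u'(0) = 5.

u = -2*exp(5*x)/33 + 31*exp(-6*x)/88 + 89*exp(2*x)/24

Divide through by 4: u'' + 4u' - 12u = -2*exp(5*x).
Characteristic equation r² + 4r - 12 = 0 factors as (r + 6)(r - 2) = 0, so r = -6, 2.
Hence u_h = C1*exp(-6*x) + C2*exp(2*x).
Try u_p = A*exp(5*x). Substituting into the equation and dividing by exp(5*x) gives A = -2/33, so u_p = -2*exp(5*x)/33.
General solution: u = -2*exp(5*x)/33 + C1*exp(-6*x) + C2*exp(2*x).
Apply the initial conditions: u(0) = -2/33 + C1 + C2 = 4 and u'(0) = -10/33 - 6*C1 + 2*C2 = 5. Solving gives C1 = 31/88, C2 = 89/24.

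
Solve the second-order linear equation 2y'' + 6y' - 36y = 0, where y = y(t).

Divide through by 2: y'' + 3y' - 18y = 0.
Characteristic equation r² + 3r - 18 = 0 factors as (r + 6)(r - 3) = 0, so r = -6, 3.
Hence y_h = C1*exp(-6*t) + C2*exp(3*t).

y = C1*exp(-6*t) + C2*exp(3*t)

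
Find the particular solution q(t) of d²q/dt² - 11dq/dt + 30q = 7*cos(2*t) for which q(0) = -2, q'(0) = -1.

q = -354*exp(5*t)/29 - 77*sin(2*t)/580 + 91*cos(2*t)/580 + 201*exp(6*t)/20

Characteristic equation r² - 11r + 30 = 0 factors as (r - 6)(r - 5) = 0, so r = 6, 5.
Hence q_h = C1*exp(6*t) + C2*exp(5*t).
Try q_p = A*cos(2*t) + B*sin(2*t). Substituting and equating the coefficients of cos(2t) and sin(2t) gives A = 91/580, B = -77/580, so q_p = -77*sin(2*t)/580 + 91*cos(2*t)/580.
General solution: q = -77*sin(2*t)/580 + 91*cos(2*t)/580 + C1*exp(6*t) + C2*exp(5*t).
Apply the initial conditions: q(0) = 91/580 + C1 + C2 = -2 and q'(0) = -77/290 + 5*C2 + 6*C1 = -1. Solving gives C1 = 201/20, C2 = -354/29.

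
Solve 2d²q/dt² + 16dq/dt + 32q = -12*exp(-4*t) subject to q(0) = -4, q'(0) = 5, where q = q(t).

Divide through by 2: q'' + 8q' + 16q = -6*exp(-4*t).
Characteristic equation r² + 8r + 16 = 0 has discriminant (8)² - 4·(16) = 0, so r = -4 is a repeated root.
Hence q_h = (C1 + C2*t)*exp(-4*t).
Since exp(-4*t) solves the homogeneous equation (r = -4 is a root of multiplicity 2), multiply the trial by t^2. Try q_p = A*t^2*exp(-4*t). Substituting into the equation and dividing by exp(-4*t) gives A = -3, so q_p = -3*t^2*exp(-4*t).
General solution: q = C1*exp(-4*t) - 3*t^2*exp(-4*t) + C2*t*exp(-4*t).
Apply the initial conditions: q(0) = C1 = -4 and q'(0) = C2 - 4*C1 = 5. Solving gives C1 = -4, C2 = -11.

q = -4*exp(-4*t) - 11*t*exp(-4*t) - 3*t**2*exp(-4*t)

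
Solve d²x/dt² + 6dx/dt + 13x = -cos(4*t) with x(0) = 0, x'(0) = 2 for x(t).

x = -8*sin(4*t)/195 + cos(4*t)/195 - cos(2*t)*exp(-3*t)/195 + 419*exp(-3*t)*sin(2*t)/390

Characteristic equation r² + 6r + 13 = 0 has discriminant (6)² - 4·(13) = -16 < 0, so r = -3 ± 2i.
Hence x_h = C1*cos(2*t)*exp(-3*t) + C2*exp(-3*t)*sin(2*t).
Try x_p = A*cos(4*t) + B*sin(4*t). Substituting and equating the coefficients of cos(4t) and sin(4t) gives A = 1/195, B = -8/195, so x_p = -8*sin(4*t)/195 + cos(4*t)/195.
General solution: x = -8*sin(4*t)/195 + cos(4*t)/195 + C1*cos(2*t)*exp(-3*t) + C2*exp(-3*t)*sin(2*t).
Apply the initial conditions: x(0) = 1/195 + C1 = 0 and x'(0) = -32/195 - 3*C1 + 2*C2 = 2. Solving gives C1 = -1/195, C2 = 419/390.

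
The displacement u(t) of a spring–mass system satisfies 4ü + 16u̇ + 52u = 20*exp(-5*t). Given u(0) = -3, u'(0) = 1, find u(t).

Divide through by 4: u'' + 4u' + 13u = 5*exp(-5*t).
Characteristic equation r² + 4r + 13 = 0 has discriminant (4)² - 4·(13) = -36 < 0, so r = -2 ± 3i.
Hence u_h = C1*cos(3*t)*exp(-2*t) + C2*exp(-2*t)*sin(3*t).
Try u_p = A*exp(-5*t). Substituting into the equation and dividing by exp(-5*t) gives A = 5/18, so u_p = 5*exp(-5*t)/18.
General solution: u = 5*exp(-5*t)/18 + C1*cos(3*t)*exp(-2*t) + C2*exp(-2*t)*sin(3*t).
Apply the initial conditions: u(0) = 5/18 + C1 = -3 and u'(0) = -25/18 - 2*C1 + 3*C2 = 1. Solving gives C1 = -59/18, C2 = -25/18.

u = 5*exp(-5*t)/18 - 59*cos(3*t)*exp(-2*t)/18 - 25*exp(-2*t)*sin(3*t)/18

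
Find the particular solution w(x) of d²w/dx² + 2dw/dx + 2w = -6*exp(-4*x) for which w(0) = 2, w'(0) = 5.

Characteristic equation r² + 2r + 2 = 0 has discriminant (2)² - 4·(2) = -4 < 0, so r = -1 ± i.
Hence w_h = C1*cos(x)*exp(-x) + C2*exp(-x)*sin(x).
Try w_p = A*exp(-4*x). Substituting into the equation and dividing by exp(-4*x) gives A = -3/5, so w_p = -3*exp(-4*x)/5.
General solution: w = -3*exp(-4*x)/5 + C1*cos(x)*exp(-x) + C2*exp(-x)*sin(x).
Apply the initial conditions: w(0) = -3/5 + C1 = 2 and w'(0) = 12/5 + C2 - C1 = 5. Solving gives C1 = 13/5, C2 = 26/5.

w = -3*exp(-4*x)/5 + 13*cos(x)*exp(-x)/5 + 26*exp(-x)*sin(x)/5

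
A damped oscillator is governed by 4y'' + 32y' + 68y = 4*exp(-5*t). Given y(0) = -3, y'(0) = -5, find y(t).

y = exp(-5*t)/2 - 33*exp(-4*t)*sin(t)/2 - 7*cos(t)*exp(-4*t)/2

Divide through by 4: y'' + 8y' + 17y = exp(-5*t).
Characteristic equation r² + 8r + 17 = 0 has discriminant (8)² - 4·(17) = -4 < 0, so r = -4 ± i.
Hence y_h = C1*cos(t)*exp(-4*t) + C2*exp(-4*t)*sin(t).
Try y_p = A*exp(-5*t). Substituting into the equation and dividing by exp(-5*t) gives A = 1/2, so y_p = exp(-5*t)/2.
General solution: y = exp(-5*t)/2 + C1*cos(t)*exp(-4*t) + C2*exp(-4*t)*sin(t).
Apply the initial conditions: y(0) = 1/2 + C1 = -3 and y'(0) = -5/2 + C2 - 4*C1 = -5. Solving gives C1 = -7/2, C2 = -33/2.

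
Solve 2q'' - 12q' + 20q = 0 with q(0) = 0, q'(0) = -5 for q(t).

q = -5*exp(3*t)*sin(t)

Divide through by 2: q'' - 6q' + 10q = 0.
Characteristic equation r² - 6r + 10 = 0 has discriminant (-6)² - 4·(10) = -4 < 0, so r = 3 ± i.
Hence q_h = C1*cos(t)*exp(3*t) + C2*exp(3*t)*sin(t).
Apply the initial conditions: q(0) = C1 = 0 and q'(0) = C2 + 3*C1 = -5. Solving gives C1 = 0, C2 = -5.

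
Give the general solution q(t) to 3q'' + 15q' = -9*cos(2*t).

Divide through by 3: q'' + 5q' = -3*cos(2*t).
Characteristic equation r² + 5r = 0 factors as (r + 5)r = 0, so r = -5, 0.
Hence q_h = C1*exp(-5*t) + C2.
Try q_p = A*cos(2*t) + B*sin(2*t). Substituting and equating the coefficients of cos(2t) and sin(2t) gives A = 3/29, B = -15/58, so q_p = -15*sin(2*t)/58 + 3*cos(2*t)/29.

q = C2 - 15*sin(2*t)/58 + 3*cos(2*t)/29 + C1*exp(-5*t)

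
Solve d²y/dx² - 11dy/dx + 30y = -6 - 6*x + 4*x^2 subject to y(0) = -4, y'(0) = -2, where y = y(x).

y = -1663/6750 - 2578*exp(5*x)/125 - 23*x/225 + 2*x**2/15 + 911*exp(6*x)/54

Characteristic equation r² - 11r + 30 = 0 factors as (r - 6)(r - 5) = 0, so r = 6, 5.
Hence y_h = C1*exp(6*x) + C2*exp(5*x).
For the particular solution try y_p = A0 + A1*x + A2*x^2. Substituting and matching coefficients of each power of x gives A0 = -1663/6750, A1 = -23/225, A2 = 2/15, so y_p = -1663/6750 - 23*x/225 + 2*x^2/15.
General solution: y = -1663/6750 - 23*x/225 + 2*x^2/15 + C1*exp(6*x) + C2*exp(5*x).
Apply the initial conditions: y(0) = -1663/6750 + C1 + C2 = -4 and y'(0) = -23/225 + 5*C2 + 6*C1 = -2. Solving gives C1 = 911/54, C2 = -2578/125.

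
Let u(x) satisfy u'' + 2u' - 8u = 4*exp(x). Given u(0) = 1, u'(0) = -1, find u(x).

u = -4*exp(x)/5 + 7*exp(2*x)/6 + 19*exp(-4*x)/30

Characteristic equation r² + 2r - 8 = 0 factors as (r + 4)(r - 2) = 0, so r = -4, 2.
Hence u_h = C1*exp(-4*x) + C2*exp(2*x).
Try u_p = A*exp(x). Substituting into the equation and dividing by exp(x) gives A = -4/5, so u_p = -4*exp(x)/5.
General solution: u = -4*exp(x)/5 + C1*exp(-4*x) + C2*exp(2*x).
Apply the initial conditions: u(0) = -4/5 + C1 + C2 = 1 and u'(0) = -4/5 - 4*C1 + 2*C2 = -1. Solving gives C1 = 19/30, C2 = 7/6.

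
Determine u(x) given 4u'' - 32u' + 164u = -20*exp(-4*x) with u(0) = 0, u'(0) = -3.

u = -5*exp(-4*x)/89 - 307*exp(4*x)*sin(5*x)/445 + 5*cos(5*x)*exp(4*x)/89

Divide through by 4: u'' - 8u' + 41u = -5*exp(-4*x).
Characteristic equation r² - 8r + 41 = 0 has discriminant (-8)² - 4·(41) = -100 < 0, so r = 4 ± 5i.
Hence u_h = C1*cos(5*x)*exp(4*x) + C2*exp(4*x)*sin(5*x).
Try u_p = A*exp(-4*x). Substituting into the equation and dividing by exp(-4*x) gives A = -5/89, so u_p = -5*exp(-4*x)/89.
General solution: u = -5*exp(-4*x)/89 + C1*cos(5*x)*exp(4*x) + C2*exp(4*x)*sin(5*x).
Apply the initial conditions: u(0) = -5/89 + C1 = 0 and u'(0) = 20/89 + 4*C1 + 5*C2 = -3. Solving gives C1 = 5/89, C2 = -307/445.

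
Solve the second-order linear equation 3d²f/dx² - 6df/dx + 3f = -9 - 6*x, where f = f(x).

f = -7 - 2*x + C1*exp(x) + C2*x*exp(x)

Divide through by 3: f'' - 2f' + f = -3 - 2*x.
Characteristic equation r² - 2r + 1 = 0 has discriminant (-2)² - 4·(1) = 0, so r = 1 is a repeated root.
Hence f_h = (C1 + C2*x)*exp(x).
For the particular solution try f_p = A0 + A1*x. Substituting and matching coefficients of each power of x gives A0 = -7, A1 = -2, so f_p = -7 - 2*x.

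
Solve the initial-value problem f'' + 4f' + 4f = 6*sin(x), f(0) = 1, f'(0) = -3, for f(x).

f = -24*cos(x)/25 + 18*sin(x)/25 + 49*exp(-2*x)/25 + x*exp(-2*x)/5

Characteristic equation r² + 4r + 4 = 0 has discriminant (4)² - 4·(4) = 0, so r = -2 is a repeated root.
Hence f_h = (C1 + C2*x)*exp(-2*x).
Try f_p = A*cos(x) + B*sin(x). Substituting and equating the coefficients of cos(x) and sin(x) gives A = -24/25, B = 18/25, so f_p = -24*cos(x)/25 + 18*sin(x)/25.
General solution: f = -24*cos(x)/25 + 18*sin(x)/25 + C1*exp(-2*x) + C2*x*exp(-2*x).
Apply the initial conditions: f(0) = -24/25 + C1 = 1 and f'(0) = 18/25 + C2 - 2*C1 = -3. Solving gives C1 = 49/25, C2 = 1/5.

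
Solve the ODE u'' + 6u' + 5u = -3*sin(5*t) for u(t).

u = 3*sin(5*t)/65 + 9*cos(5*t)/130 + C1*exp(-5*t) + C2*exp(-t)

Characteristic equation r² + 6r + 5 = 0 factors as (r + 5)(r + 1) = 0, so r = -5, -1.
Hence u_h = C1*exp(-5*t) + C2*exp(-t).
Try u_p = A*cos(5*t) + B*sin(5*t). Substituting and equating the coefficients of cos(5t) and sin(5t) gives A = 9/130, B = 3/65, so u_p = 3*sin(5*t)/65 + 9*cos(5*t)/130.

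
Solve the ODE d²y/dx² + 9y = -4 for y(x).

Characteristic equation r² + 9 = 0 has discriminant (0)² - 4·(9) = -36 < 0, so r = ± 3i.
Hence y_h = C1*cos(3*x) + C2*sin(3*x).
For the particular solution try y_p = A0. Substituting and matching coefficients of each power of x gives A0 = -4/9, so y_p = -4/9.

y = -4/9 + C1*cos(3*x) + C2*sin(3*x)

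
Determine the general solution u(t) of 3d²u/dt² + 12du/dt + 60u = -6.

u = -1/10 + C1*cos(4*t)*exp(-2*t) + C2*exp(-2*t)*sin(4*t)

Divide through by 3: u'' + 4u' + 20u = -2.
Characteristic equation r² + 4r + 20 = 0 has discriminant (4)² - 4·(20) = -64 < 0, so r = -2 ± 4i.
Hence u_h = C1*cos(4*t)*exp(-2*t) + C2*exp(-2*t)*sin(4*t).
For the particular solution try u_p = A0. Substituting and matching coefficients of each power of t gives A0 = -1/10, so u_p = -1/10.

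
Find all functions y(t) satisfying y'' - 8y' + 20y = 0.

y = C1*cos(2*t)*exp(4*t) + C2*exp(4*t)*sin(2*t)

Characteristic equation r² - 8r + 20 = 0 has discriminant (-8)² - 4·(20) = -16 < 0, so r = 4 ± 2i.
Hence y_h = C1*cos(2*t)*exp(4*t) + C2*exp(4*t)*sin(2*t).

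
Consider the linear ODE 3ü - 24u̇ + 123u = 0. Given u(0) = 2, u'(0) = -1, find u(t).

Divide through by 3: u'' - 8u' + 41u = 0.
Characteristic equation r² - 8r + 41 = 0 has discriminant (-8)² - 4·(41) = -100 < 0, so r = 4 ± 5i.
Hence u_h = C1*cos(5*t)*exp(4*t) + C2*exp(4*t)*sin(5*t).
Apply the initial conditions: u(0) = C1 = 2 and u'(0) = 4*C1 + 5*C2 = -1. Solving gives C1 = 2, C2 = -9/5.

u = 2*cos(5*t)*exp(4*t) - 9*exp(4*t)*sin(5*t)/5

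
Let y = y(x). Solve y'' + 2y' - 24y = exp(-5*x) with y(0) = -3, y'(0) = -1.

y = -exp(-6*x) - 17*exp(4*x)/9 - exp(-5*x)/9

Characteristic equation r² + 2r - 24 = 0 factors as (r - 4)(r + 6) = 0, so r = 4, -6.
Hence y_h = C1*exp(4*x) + C2*exp(-6*x).
Try y_p = A*exp(-5*x). Substituting into the equation and dividing by exp(-5*x) gives A = -1/9, so y_p = -exp(-5*x)/9.
General solution: y = -exp(-5*x)/9 + C1*exp(4*x) + C2*exp(-6*x).
Apply the initial conditions: y(0) = -1/9 + C1 + C2 = -3 and y'(0) = 5/9 - 6*C2 + 4*C1 = -1. Solving gives C1 = -17/9, C2 = -1.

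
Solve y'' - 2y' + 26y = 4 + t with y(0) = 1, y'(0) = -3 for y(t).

y = 53/338 + t/26 - 656*exp(t)*sin(5*t)/845 + 285*cos(5*t)*exp(t)/338

Characteristic equation r² - 2r + 26 = 0 has discriminant (-2)² - 4·(26) = -100 < 0, so r = 1 ± 5i.
Hence y_h = C1*cos(5*t)*exp(t) + C2*exp(t)*sin(5*t).
For the particular solution try y_p = A0 + A1*t. Substituting and matching coefficients of each power of t gives A0 = 53/338, A1 = 1/26, so y_p = 53/338 + t/26.
General solution: y = 53/338 + t/26 + C1*cos(5*t)*exp(t) + C2*exp(t)*sin(5*t).
Apply the initial conditions: y(0) = 53/338 + C1 = 1 and y'(0) = 1/26 + C1 + 5*C2 = -3. Solving gives C1 = 285/338, C2 = -656/845.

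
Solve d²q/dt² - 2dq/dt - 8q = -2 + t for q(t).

q = 9/32 - t/8 + C1*exp(4*t) + C2*exp(-2*t)

Characteristic equation r² - 2r - 8 = 0 factors as (r - 4)(r + 2) = 0, so r = 4, -2.
Hence q_h = C1*exp(4*t) + C2*exp(-2*t).
For the particular solution try q_p = A0 + A1*t. Substituting and matching coefficients of each power of t gives A0 = 9/32, A1 = -1/8, so q_p = 9/32 - t/8.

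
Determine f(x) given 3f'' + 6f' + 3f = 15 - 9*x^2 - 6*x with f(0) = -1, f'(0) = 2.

Divide through by 3: f'' + 2f' + f = 5 - 3*x^2 - 2*x.
Characteristic equation r² + 2r + 1 = 0 has discriminant (2)² - 4·(1) = 0, so r = -1 is a repeated root.
Hence f_h = (C1 + C2*x)*exp(-x).
For the particular solution try f_p = A0 + A1*x + A2*x^2. Substituting and matching coefficients of each power of x gives A0 = -9, A1 = 10, A2 = -3, so f_p = -9 - 3*x^2 + 10*x.
General solution: f = -9 - 3*x^2 + 10*x + C1*exp(-x) + C2*x*exp(-x).
Apply the initial conditions: f(0) = -9 + C1 = -1 and f'(0) = 10 + C2 - C1 = 2. Solving gives C1 = 8, C2 = 0.

f = -9 - 3*x**2 + 8*exp(-x) + 10*x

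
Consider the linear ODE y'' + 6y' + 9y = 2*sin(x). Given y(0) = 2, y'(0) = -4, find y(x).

Characteristic equation r² + 6r + 9 = 0 has discriminant (6)² - 4·(9) = 0, so r = -3 is a repeated root.
Hence y_h = (C1 + C2*x)*exp(-3*x).
Try y_p = A*cos(x) + B*sin(x). Substituting and equating the coefficients of cos(x) and sin(x) gives A = -3/25, B = 4/25, so y_p = -3*cos(x)/25 + 4*sin(x)/25.
General solution: y = -3*cos(x)/25 + 4*sin(x)/25 + C1*exp(-3*x) + C2*x*exp(-3*x).
Apply the initial conditions: y(0) = -3/25 + C1 = 2 and y'(0) = 4/25 + C2 - 3*C1 = -4. Solving gives C1 = 53/25, C2 = 11/5.

y = -3*cos(x)/25 + 4*sin(x)/25 + 53*exp(-3*x)/25 + 11*x*exp(-3*x)/5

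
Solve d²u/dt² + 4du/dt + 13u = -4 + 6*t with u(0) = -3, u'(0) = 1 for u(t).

Characteristic equation r² + 4r + 13 = 0 has discriminant (4)² - 4·(13) = -36 < 0, so r = -2 ± 3i.
Hence u_h = C1*cos(3*t)*exp(-2*t) + C2*exp(-2*t)*sin(3*t).
For the particular solution try u_p = A0 + A1*t. Substituting and matching coefficients of each power of t gives A0 = -76/169, A1 = 6/13, so u_p = -76/169 + 6*t/13.
General solution: u = -76/169 + 6*t/13 + C1*cos(3*t)*exp(-2*t) + C2*exp(-2*t)*sin(3*t).
Apply the initial conditions: u(0) = -76/169 + C1 = -3 and u'(0) = 6/13 - 2*C1 + 3*C2 = 1. Solving gives C1 = -431/169, C2 = -257/169.

u = -76/169 + 6*t/13 - 431*cos(3*t)*exp(-2*t)/169 - 257*exp(-2*t)*sin(3*t)/169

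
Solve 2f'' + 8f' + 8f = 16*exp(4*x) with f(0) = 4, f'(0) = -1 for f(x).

f = 2*exp(4*x)/9 + 34*exp(-2*x)/9 + 17*x*exp(-2*x)/3

Divide through by 2: f'' + 4f' + 4f = 8*exp(4*x).
Characteristic equation r² + 4r + 4 = 0 has discriminant (4)² - 4·(4) = 0, so r = -2 is a repeated root.
Hence f_h = (C1 + C2*x)*exp(-2*x).
Try f_p = A*exp(4*x). Substituting into the equation and dividing by exp(4*x) gives A = 2/9, so f_p = 2*exp(4*x)/9.
General solution: f = 2*exp(4*x)/9 + C1*exp(-2*x) + C2*x*exp(-2*x).
Apply the initial conditions: f(0) = 2/9 + C1 = 4 and f'(0) = 8/9 + C2 - 2*C1 = -1. Solving gives C1 = 34/9, C2 = 17/3.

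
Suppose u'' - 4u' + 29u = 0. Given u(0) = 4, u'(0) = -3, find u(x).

Characteristic equation r² - 4r + 29 = 0 has discriminant (-4)² - 4·(29) = -100 < 0, so r = 2 ± 5i.
Hence u_h = C1*cos(5*x)*exp(2*x) + C2*exp(2*x)*sin(5*x).
Apply the initial conditions: u(0) = C1 = 4 and u'(0) = 2*C1 + 5*C2 = -3. Solving gives C1 = 4, C2 = -11/5.

u = 4*cos(5*x)*exp(2*x) - 11*exp(2*x)*sin(5*x)/5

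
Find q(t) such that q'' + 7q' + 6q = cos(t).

q = 5*cos(t)/74 + 7*sin(t)/74 + C1*exp(-6*t) + C2*exp(-t)

Characteristic equation r² + 7r + 6 = 0 factors as (r + 6)(r + 1) = 0, so r = -6, -1.
Hence q_h = C1*exp(-6*t) + C2*exp(-t).
Try q_p = A*cos(t) + B*sin(t). Substituting and equating the coefficients of cos(t) and sin(t) gives A = 5/74, B = 7/74, so q_p = 5*cos(t)/74 + 7*sin(t)/74.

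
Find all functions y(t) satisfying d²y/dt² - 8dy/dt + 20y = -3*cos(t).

Characteristic equation r² - 8r + 20 = 0 has discriminant (-8)² - 4·(20) = -16 < 0, so r = 4 ± 2i.
Hence y_h = C1*cos(2*t)*exp(4*t) + C2*exp(4*t)*sin(2*t).
Try y_p = A*cos(t) + B*sin(t). Substituting and equating the coefficients of cos(t) and sin(t) gives A = -57/425, B = 24/425, so y_p = -57*cos(t)/425 + 24*sin(t)/425.

y = -57*cos(t)/425 + 24*sin(t)/425 + C1*cos(2*t)*exp(4*t) + C2*exp(4*t)*sin(2*t)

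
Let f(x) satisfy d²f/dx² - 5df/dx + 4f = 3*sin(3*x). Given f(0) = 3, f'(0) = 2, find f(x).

f = -16*exp(4*x)/75 - 3*sin(3*x)/50 + 9*cos(3*x)/50 + 91*exp(x)/30

Characteristic equation r² - 5r + 4 = 0 factors as (r - 1)(r - 4) = 0, so r = 1, 4.
Hence f_h = C1*exp(x) + C2*exp(4*x).
Try f_p = A*cos(3*x) + B*sin(3*x). Substituting and equating the coefficients of cos(3x) and sin(3x) gives A = 9/50, B = -3/50, so f_p = -3*sin(3*x)/50 + 9*cos(3*x)/50.
General solution: f = -3*sin(3*x)/50 + 9*cos(3*x)/50 + C1*exp(x) + C2*exp(4*x).
Apply the initial conditions: f(0) = 9/50 + C1 + C2 = 3 and f'(0) = -9/50 + C1 + 4*C2 = 2. Solving gives C1 = 91/30, C2 = -16/75.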